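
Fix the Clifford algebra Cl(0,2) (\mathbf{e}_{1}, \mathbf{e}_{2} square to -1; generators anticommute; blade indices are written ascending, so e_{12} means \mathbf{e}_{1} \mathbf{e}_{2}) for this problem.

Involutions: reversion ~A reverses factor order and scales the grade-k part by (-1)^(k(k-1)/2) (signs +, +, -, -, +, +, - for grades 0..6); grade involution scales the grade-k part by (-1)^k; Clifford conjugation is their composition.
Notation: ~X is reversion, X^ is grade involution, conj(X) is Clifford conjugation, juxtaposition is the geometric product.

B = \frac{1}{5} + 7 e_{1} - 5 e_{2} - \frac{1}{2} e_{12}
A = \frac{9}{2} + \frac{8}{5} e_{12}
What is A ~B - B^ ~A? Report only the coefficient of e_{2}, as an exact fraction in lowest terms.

first term: \frac{1}{10} + \frac{79}{2} e_{1} - \frac{113}{10} e_{2} + \frac{257}{100} e_{12}
second term: \frac{1}{10} - \frac{79}{2} e_{1} + \frac{113}{10} e_{2} - \frac{257}{100} e_{12}
Answer: -\frac{113}{5}


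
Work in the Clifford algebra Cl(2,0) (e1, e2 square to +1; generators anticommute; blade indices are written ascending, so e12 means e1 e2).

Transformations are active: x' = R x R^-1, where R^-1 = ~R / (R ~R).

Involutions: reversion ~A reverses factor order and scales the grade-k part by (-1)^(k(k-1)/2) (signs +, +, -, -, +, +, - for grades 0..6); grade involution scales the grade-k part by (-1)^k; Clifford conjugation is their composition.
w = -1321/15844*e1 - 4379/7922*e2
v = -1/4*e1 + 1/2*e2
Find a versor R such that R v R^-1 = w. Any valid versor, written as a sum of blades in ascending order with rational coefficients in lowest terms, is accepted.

A norm check does it: q(v) = q(w) = 5/16, hence R = v + w = -2641/7922*e1 - 209/3961*e2 realises the map — parallel part kept, (v - w)/2 negated, v carried to w.
Answer: -2641/7922*e1 - 209/3961*e2


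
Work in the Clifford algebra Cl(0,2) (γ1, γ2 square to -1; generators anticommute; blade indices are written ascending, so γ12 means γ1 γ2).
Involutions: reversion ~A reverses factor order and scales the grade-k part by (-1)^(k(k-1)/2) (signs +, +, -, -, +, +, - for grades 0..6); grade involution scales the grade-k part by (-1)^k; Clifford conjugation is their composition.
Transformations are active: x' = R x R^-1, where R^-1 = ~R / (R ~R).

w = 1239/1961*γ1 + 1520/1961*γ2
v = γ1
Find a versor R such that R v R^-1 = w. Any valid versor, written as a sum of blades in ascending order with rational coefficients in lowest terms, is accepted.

Construction: equal norms (both -1) license R = v + w = 3200/1961*γ1 + 1520/1961*γ2 — nothing changes along that direction, while (v - w)/2 changes sign, so v maps onto w.
Answer: 3200/1961*γ1 + 1520/1961*γ2


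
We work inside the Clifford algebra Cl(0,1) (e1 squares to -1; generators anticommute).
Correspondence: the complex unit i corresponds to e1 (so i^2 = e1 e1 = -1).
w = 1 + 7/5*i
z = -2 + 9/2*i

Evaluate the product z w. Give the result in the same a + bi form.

In blades: z = -2 + 9/2*e1, w = 1 + 7/5*e1.
Distribute z over w term by term (generator squares from the signature, products reordered to ascending indices): (-2)*w = -2 - 14/5*e1; (9/2*e1)*w = -63/10 + 9/2*e1.
Sum: -83/10 + 17/10*e1; translating back through the correspondence:
Answer: -83/10 + 17/10*i


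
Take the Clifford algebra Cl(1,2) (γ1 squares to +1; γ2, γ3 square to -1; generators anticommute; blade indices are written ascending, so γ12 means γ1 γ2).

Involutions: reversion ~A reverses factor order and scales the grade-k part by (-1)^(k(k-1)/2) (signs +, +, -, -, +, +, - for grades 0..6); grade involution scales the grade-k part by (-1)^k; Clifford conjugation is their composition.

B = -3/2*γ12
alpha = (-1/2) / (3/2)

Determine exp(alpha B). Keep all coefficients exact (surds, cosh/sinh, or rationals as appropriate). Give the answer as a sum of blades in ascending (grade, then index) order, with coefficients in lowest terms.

B^2 = (-3/2)^2*(γ12)^2 = 9/4*(+1) = 9/4 (a basis 2-blade squares to minus the product of its generators' squares).
B^2 = 9/4 — B^2 > 0, so the exponential closes hyperbolically: l = 3/2, alpha*l = -1/2, so exp(alpha B) = cosh(-1/2) + (sinh(-1/2)/(3/2))*B = cosh(1/2) + (-2*sinh(1/2)/3)*B.
Answer: cosh(1/2) + sinh(1/2)*γ12


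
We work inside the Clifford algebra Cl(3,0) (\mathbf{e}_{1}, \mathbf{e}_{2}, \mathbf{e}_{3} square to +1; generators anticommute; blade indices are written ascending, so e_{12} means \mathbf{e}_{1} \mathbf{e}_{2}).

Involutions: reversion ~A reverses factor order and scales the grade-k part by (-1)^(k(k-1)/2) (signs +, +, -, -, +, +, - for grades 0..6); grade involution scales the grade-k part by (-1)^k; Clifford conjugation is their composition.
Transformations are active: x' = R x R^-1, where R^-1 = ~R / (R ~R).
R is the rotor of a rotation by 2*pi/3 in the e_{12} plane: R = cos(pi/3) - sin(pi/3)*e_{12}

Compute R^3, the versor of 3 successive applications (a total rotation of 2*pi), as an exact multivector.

Half-angle bookkeeping: 3 applications in e_{12} add up to rotor phase 3*pi/3 = \pi, so R^3 = cos(\pi) - sin(\pi)*e_{12}.
cos(\pi) = -1 and sin(\pi) = 0, so R^3 = -1. The total rotation 2*pi is 1 full turn, so every vector returns to itself, yet the rotor is -1, on the OTHER sheet of the double cover (an odd number of 2*pi turns).
Answer: -1


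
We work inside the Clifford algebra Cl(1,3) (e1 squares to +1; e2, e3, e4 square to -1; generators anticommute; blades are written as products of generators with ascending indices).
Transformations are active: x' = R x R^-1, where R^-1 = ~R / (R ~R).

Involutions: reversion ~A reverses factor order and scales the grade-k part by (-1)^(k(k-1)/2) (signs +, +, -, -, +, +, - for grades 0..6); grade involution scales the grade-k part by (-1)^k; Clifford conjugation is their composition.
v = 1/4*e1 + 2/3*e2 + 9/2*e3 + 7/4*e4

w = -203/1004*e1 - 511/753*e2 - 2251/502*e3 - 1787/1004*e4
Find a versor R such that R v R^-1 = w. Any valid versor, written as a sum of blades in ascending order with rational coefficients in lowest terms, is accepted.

Construction: equal norms (both -853/36) license R = v + w = 12/251*e1 - 3/251*e2 + 4/251*e3 - 15/502*e4 — nothing changes along that direction, while (v - w)/2 changes sign, so v maps onto w.
Answer: 12/251*e1 - 3/251*e2 + 4/251*e3 - 15/502*e4


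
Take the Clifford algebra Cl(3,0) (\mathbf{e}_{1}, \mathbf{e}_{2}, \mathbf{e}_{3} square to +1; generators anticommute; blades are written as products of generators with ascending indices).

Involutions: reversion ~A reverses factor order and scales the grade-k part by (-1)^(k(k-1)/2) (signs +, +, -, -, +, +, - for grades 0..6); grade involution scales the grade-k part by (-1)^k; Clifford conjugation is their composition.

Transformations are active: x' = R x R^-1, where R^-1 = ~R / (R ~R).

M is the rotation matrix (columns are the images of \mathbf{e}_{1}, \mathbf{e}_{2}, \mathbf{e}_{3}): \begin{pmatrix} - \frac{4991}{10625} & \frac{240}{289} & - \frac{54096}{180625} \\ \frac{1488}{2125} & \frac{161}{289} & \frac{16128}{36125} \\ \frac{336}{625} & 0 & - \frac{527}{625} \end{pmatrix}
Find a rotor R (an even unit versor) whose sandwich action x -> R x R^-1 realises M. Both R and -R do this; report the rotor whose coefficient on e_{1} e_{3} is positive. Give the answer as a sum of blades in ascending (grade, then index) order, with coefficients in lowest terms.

Method: write R = a + b12*e_{1} e_{2} + b13*e_{1} e_{3} + b23*e_{2} e_{3} with a^2 + b12^2 + b13^2 + b23^2 = 1 (so R^-1 = ~R). Expanding the columns R e_j ~R gives tr M = 4a^2 - 1 and, from the antisymmetric part, M21 - M12 = -4a*b12, M13 - M31 = 4a*b13, M32 - M23 = -4a*b23.
Here tr M = -\frac{5461}{7225}, so a^2 = (1 + tr M)/4 = \frac{441}{7225} and a = ±\frac{21}{85}. Taking a = \frac{21}{85}: M21 - M12 = -\frac{4704}{36125}, M13 - M31 = -\frac{6048}{7225}, M32 - M23 = -\frac{16128}{36125}, giving b12 = \frac{56}{425}, b13 = -\frac{72}{85}, b23 = \frac{192}{425}, i.e. R = \frac{21}{85} + \frac{56}{425} e_{1} e_{2} - \frac{72}{85} e_{1} e_{3} + \frac{192}{425} e_{2} e_{3}.
Its e_{1} e_{3} coefficient is negative, so report the other preimage -R.
Answer: -\frac{21}{85} - \frac{56}{425} e_{1} e_{2} + \frac{72}{85} e_{1} e_{3} - \frac{192}{425} e_{2} e_{3}. Uniqueness: Spin(3) -> SO(3) maps R and -R to the same rotation of trace -\frac{5461}{7225}; fixing the sign of the e_{1} e_{3} coefficient removes the ambiguity.


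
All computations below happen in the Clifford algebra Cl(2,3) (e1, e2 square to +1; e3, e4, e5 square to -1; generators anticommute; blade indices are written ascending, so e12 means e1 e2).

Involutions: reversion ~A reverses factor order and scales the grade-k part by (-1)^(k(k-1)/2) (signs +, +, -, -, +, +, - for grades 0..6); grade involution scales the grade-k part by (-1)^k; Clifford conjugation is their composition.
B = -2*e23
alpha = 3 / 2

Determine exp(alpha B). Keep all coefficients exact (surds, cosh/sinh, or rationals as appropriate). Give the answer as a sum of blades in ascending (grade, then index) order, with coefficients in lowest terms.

B^2 = (-2)^2*(e23)^2 = 4*(+1) = 4 (a basis 2-blade squares to minus the product of its generators' squares).
B^2 = 4 — the series telescopes hyperbolically here: l = 2, alpha*l = 3, so exp(alpha B) = cosh(3) + (sinh(3)/2)*B = cosh(3) + (sinh(3)/2)*B.
Answer: cosh(3) - sinh(3)*e23


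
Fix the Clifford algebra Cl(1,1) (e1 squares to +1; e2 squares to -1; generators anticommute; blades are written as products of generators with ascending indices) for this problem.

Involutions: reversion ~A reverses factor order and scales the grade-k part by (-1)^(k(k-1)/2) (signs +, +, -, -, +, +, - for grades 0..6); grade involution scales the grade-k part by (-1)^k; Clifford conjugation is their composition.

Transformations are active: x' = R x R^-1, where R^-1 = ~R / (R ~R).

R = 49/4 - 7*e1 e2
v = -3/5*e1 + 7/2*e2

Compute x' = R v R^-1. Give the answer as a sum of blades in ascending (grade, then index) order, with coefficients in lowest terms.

~R = 49/4 + 7*e1 e2, and R ~R = 1617/16, so R^-1 = ~R / (1617/16).
R v = 343/20*e1 + 1547/40*e2
Answer: 157/33*e1 + 1939/330*e2


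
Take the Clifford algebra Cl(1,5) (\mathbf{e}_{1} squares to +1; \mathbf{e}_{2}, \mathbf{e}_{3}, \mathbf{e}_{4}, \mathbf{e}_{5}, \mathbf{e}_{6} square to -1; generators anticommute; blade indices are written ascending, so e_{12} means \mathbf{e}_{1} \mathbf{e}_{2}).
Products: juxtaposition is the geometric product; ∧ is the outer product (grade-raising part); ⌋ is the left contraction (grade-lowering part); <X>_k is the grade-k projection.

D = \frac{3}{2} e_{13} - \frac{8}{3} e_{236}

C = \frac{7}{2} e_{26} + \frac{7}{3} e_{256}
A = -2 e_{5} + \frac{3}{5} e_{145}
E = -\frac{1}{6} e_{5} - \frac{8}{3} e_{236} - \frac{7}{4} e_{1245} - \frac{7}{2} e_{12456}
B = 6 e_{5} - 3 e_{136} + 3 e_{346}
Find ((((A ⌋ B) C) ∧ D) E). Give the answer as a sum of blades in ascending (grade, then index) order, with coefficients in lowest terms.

step 1: 12
step 2: 42 e_{26} + 28 e_{256}
step 3: -63 e_{1236} - 42 e_{12356}
step 4: 168 e_{1} + 112 e_{15} - 147 e_{34} - \frac{441}{2} e_{345} + \frac{147}{2} e_{346} + 7 e_{1236} + \frac{441}{4} e_{3456} - \frac{21}{2} e_{12356}
Answer: 168 e_{1} + 112 e_{15} - 147 e_{34} - \frac{441}{2} e_{345} + \frac{147}{2} e_{346} + 7 e_{1236} + \frac{441}{4} e_{3456} - \frac{21}{2} e_{12356}


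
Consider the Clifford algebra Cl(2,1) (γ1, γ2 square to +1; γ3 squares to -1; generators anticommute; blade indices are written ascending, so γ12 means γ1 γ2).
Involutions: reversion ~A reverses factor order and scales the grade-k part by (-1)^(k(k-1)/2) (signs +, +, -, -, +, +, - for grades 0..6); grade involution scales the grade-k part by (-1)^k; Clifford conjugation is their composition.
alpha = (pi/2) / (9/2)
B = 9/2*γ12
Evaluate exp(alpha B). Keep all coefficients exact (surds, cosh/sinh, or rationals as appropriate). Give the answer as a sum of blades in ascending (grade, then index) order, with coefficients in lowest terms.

B^2 = (9/2)^2*(γ12)^2 = 81/4*(-1) = -81/4 (a basis 2-blade squares to minus the product of its generators' squares).
B^2 = -81/4 — B^2 < 0, so the exponential closes trigonometrically: l = 9/2, alpha*l = pi/2, so exp(alpha B) = cos(pi/2) + (sin(pi/2)/(9/2))*B = 0 + (2/9)*B.
Answer: γ12


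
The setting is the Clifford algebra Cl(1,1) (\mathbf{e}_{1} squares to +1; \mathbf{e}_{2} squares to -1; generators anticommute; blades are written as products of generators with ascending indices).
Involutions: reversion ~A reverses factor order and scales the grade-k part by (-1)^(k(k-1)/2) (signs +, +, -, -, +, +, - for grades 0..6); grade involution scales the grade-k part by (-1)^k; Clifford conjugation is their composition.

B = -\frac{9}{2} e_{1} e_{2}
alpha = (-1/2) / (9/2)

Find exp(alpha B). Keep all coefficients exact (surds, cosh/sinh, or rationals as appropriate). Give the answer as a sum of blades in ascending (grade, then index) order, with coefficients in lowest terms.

B^2 = (-\frac{9}{2})^2*(e_{1} e_{2})^2 = \frac{81}{4}*(+1) = \frac{81}{4} (a basis 2-blade squares to minus the product of its generators' squares).
B^2 = \frac{81}{4} — B^2 > 0, so the exponential closes hyperbolically: l = \frac{9}{2}, alpha*l = - \frac{1}{2}, so exp(alpha B) = cosh(- \frac{1}{2}) + (sinh(- \frac{1}{2})/(\frac{9}{2}))*B = \cosh{\left(\frac{1}{2} \right)} + (- \frac{2 \sinh{\left(\frac{1}{2} \right)}}{9})*B.
Answer: \cosh{\left(\frac{1}{2} \right)} + \sinh{\left(\frac{1}{2} \right)} e_{1} e_{2}


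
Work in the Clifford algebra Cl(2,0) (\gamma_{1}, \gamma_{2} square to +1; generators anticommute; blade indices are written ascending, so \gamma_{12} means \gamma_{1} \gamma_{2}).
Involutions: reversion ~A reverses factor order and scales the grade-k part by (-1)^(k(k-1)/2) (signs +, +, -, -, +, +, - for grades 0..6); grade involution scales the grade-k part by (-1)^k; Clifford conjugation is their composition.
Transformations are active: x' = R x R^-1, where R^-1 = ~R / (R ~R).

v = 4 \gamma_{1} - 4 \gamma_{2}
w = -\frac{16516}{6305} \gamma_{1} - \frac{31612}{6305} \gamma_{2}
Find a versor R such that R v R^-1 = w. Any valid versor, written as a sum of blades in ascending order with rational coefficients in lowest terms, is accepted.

Take R = v + w = \frac{8704}{6305} \gamma_{1} - \frac{56832}{6305} \gamma_{2}. Because q(v) = q(w) = 32, conjugation by R sends v exactly to w.
Answer: \frac{8704}{6305} \gamma_{1} - \frac{56832}{6305} \gamma_{2}


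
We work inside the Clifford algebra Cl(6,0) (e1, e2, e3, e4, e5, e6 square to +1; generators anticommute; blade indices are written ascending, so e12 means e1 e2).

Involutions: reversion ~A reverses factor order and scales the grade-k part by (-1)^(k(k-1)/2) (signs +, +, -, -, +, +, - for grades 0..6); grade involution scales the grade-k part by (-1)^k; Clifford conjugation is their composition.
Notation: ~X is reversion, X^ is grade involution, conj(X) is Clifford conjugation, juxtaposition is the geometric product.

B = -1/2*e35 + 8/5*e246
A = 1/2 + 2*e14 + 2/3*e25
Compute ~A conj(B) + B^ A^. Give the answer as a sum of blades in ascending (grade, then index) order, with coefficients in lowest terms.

first term: 1/3*e23 + 1/4*e35 + 16/5*e126 + 4/5*e246 - 16/15*e456 + e1345
second term: -1/3*e23 - 1/4*e35 - 16/5*e126 - 4/5*e246 + 16/15*e456 + e1345
Answer: 2*e1345


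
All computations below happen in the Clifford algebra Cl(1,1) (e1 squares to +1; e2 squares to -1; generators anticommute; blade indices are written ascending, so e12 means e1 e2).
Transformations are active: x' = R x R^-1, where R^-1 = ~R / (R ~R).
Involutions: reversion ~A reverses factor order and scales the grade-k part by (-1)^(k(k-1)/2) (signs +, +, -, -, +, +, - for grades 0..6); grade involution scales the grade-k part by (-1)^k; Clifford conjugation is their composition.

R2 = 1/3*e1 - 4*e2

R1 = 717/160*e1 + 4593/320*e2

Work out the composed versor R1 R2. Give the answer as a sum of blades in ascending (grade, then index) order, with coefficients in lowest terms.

Distribute over the terms of R1 (each basis-blade product reordered to ascending indices, repeated generators contracted through their squares):
(717/160*e1) R2 = 239/160 - 717/40*e12
(4593/320*e2) R2 = 4593/80 - 1531/320*e12
Summing the partial products and collecting blades:
Answer: 1885/32 - 7267/320*e12


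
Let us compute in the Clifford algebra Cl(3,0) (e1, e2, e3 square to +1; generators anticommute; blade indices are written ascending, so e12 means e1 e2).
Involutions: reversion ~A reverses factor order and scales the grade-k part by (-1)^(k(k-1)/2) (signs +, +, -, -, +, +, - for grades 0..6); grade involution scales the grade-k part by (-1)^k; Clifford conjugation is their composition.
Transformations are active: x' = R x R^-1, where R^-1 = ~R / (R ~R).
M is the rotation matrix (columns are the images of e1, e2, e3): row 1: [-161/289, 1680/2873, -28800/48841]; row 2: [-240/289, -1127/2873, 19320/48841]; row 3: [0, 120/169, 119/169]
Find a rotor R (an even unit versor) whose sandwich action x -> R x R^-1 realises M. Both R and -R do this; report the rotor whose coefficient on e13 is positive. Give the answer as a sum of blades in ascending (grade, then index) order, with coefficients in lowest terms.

Method: write R = a + b12*e12 + b13*e13 + b23*e23 with a^2 + b12^2 + b13^2 + b23^2 = 1 (so R^-1 = ~R). Expanding the columns R e_j ~R gives tr M = 4a^2 - 1 and, from the antisymmetric part, M21 - M12 = -4a*b12, M13 - M31 = 4a*b13, M32 - M23 = -4a*b23.
Here tr M = -11977/48841, so a^2 = (1 + tr M)/4 = 9216/48841 and a = ±96/221. Taking a = 96/221: M21 - M12 = -69120/48841, M13 - M31 = -28800/48841, M32 - M23 = 15360/48841, giving b12 = 180/221, b13 = -75/221, b23 = -40/221, i.e. R = 96/221 + 180/221*e12 - 75/221*e13 - 40/221*e23.
Its e13 coefficient is negative, so report the other preimage -R.
Answer: -96/221 - 180/221*e12 + 75/221*e13 + 40/221*e23. Key observation: the double cover Spin(3) -> SO(3) sends R and -R to the same matrix (trace -11977/48841 here), so the stated sign of the e13 coefficient is what selects one sheet.


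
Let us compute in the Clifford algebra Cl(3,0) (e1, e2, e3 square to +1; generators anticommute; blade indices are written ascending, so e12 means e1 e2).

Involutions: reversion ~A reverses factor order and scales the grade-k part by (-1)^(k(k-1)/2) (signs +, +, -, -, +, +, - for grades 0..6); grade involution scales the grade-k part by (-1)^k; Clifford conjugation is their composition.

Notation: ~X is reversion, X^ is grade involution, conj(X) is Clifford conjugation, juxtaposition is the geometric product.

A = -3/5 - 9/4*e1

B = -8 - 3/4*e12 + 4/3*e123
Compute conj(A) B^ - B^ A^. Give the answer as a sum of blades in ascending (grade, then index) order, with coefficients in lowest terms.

first term: 24/5 - 18*e1 - 27/16*e2 + 9/20*e12 - 3*e23 + 4/5*e123
second term: 24/5 - 18*e1 + 27/16*e2 + 9/20*e12 - 3*e23 + 4/5*e123
Answer: -27/8*e2


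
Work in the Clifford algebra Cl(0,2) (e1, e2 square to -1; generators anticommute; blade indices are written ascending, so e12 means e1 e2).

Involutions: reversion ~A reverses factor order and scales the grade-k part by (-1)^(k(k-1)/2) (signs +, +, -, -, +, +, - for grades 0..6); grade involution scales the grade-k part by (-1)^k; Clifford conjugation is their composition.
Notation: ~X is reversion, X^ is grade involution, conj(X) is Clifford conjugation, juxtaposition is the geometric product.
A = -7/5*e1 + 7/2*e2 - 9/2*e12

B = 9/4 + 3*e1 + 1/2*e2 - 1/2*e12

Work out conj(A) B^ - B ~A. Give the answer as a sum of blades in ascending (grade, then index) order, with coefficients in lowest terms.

first term: 47/10 + 143/20*e1 - 827/40*e2 - 43/40*e12
second term: 47/10 + 17/20*e1 - 197/40*e2 + 853/40*e12
Answer: 63/10*e1 - 63/4*e2 - 112/5*e12


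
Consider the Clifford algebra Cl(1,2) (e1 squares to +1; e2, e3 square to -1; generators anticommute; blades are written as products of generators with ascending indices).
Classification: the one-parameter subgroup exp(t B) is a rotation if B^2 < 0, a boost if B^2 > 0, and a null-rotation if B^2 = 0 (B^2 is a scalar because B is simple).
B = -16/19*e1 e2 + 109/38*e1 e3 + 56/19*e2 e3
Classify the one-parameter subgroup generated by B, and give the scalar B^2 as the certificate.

B^2 term by term: the squares give (-16/19)^2*(e1 e2)^2 + (109/38)^2*(e1 e3)^2 + (56/19)^2*(e2 e3)^2 = 256/361*(+1) + 11881/1444*(+1) + 3136/361*(-1) = 1/4 (each basis 2-blade squares to minus the product of its generators' squares); cross terms between blades sharing an index anticommute and cancel. So B^2 = 1/4.
Answer: boost, certificate B^2 = 1/4. Key observation: B^2 = 1/4 is a conjugation invariant, so its sign decides the class regardless of the surface form of B.


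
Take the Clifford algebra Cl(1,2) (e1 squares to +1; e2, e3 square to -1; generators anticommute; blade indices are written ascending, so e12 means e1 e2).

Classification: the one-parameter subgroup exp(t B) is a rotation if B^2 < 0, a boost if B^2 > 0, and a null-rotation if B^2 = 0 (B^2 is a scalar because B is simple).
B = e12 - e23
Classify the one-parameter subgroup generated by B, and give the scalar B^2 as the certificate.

B^2 term by term: the squares give (1)^2*(e12)^2 + (-1)^2*(e23)^2 = 1*(+1) + 1*(-1) = 0 (each basis 2-blade squares to minus the product of its generators' squares); cross terms between blades sharing an index anticommute and cancel. So B^2 = 0.
Answer: null-rotation, certificate B^2 = 0. The class reads off the invariant scalar 0 directly.


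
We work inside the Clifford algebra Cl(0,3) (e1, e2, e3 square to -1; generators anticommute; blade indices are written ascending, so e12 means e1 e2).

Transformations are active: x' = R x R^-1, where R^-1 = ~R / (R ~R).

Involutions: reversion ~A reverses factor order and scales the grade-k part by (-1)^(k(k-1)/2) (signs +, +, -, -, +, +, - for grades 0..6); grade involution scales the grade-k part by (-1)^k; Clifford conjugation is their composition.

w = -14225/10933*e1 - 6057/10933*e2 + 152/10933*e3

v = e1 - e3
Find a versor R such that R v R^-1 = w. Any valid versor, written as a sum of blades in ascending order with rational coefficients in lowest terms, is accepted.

R = v + w = -3292/10933*e1 - 6057/10933*e2 - 10781/10933*e3 works: the equal norms (-2) guarantee its sandwich swaps v into w.
Answer: -3292/10933*e1 - 6057/10933*e2 - 10781/10933*e3


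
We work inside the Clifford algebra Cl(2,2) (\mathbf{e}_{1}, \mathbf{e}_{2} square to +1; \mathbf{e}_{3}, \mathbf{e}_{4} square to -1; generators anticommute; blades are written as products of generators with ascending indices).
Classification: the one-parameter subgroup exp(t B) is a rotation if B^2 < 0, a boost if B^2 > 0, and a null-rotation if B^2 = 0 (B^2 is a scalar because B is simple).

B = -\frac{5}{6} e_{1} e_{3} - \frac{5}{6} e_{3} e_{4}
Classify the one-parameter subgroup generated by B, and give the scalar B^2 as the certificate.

B^2 term by term: the squares give (-\frac{5}{6})^2*(e_{1} e_{3})^2 + (-\frac{5}{6})^2*(e_{3} e_{4})^2 = \frac{25}{36}*(+1) + \frac{25}{36}*(-1) = 0 (each basis 2-blade squares to minus the product of its generators' squares); cross terms between blades sharing an index anticommute and cancel. So B^2 = 0.
Answer: null-rotation, certificate B^2 = 0. The invariant at work: B^2 = 0 is unchanged by conjugation, hence its sign classifies the subgroup whatever basis B is written in.


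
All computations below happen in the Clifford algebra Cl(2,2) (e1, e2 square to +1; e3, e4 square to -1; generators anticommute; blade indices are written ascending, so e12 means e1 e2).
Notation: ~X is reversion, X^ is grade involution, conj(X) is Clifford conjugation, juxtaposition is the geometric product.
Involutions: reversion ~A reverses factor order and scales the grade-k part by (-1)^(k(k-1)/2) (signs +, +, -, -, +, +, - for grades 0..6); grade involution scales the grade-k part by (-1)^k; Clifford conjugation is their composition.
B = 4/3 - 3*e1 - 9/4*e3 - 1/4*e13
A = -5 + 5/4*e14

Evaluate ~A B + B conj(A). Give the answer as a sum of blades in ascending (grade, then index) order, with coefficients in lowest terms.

first term: -20/3 + 15*e1 + 45/4*e3 - 15/4*e4 + 5/4*e13 - 5/3*e14 + 5/16*e34 - 45/16*e134
second term: -20/3 + 15*e1 + 45/4*e3 + 15/4*e4 + 5/4*e13 - 5/3*e14 - 5/16*e34 - 45/16*e134
Answer: -40/3 + 30*e1 + 45/2*e3 + 5/2*e13 - 10/3*e14 - 45/8*e134


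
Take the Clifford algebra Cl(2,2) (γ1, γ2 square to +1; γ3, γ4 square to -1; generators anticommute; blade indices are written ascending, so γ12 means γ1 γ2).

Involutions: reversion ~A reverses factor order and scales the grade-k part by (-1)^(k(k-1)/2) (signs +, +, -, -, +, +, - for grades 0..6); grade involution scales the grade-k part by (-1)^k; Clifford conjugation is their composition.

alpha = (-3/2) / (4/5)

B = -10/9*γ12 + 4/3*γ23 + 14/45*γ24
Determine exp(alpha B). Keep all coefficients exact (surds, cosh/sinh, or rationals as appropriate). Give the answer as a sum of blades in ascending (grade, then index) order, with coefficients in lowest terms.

B^2 term by term: the squares give (-10/9)^2*(γ12)^2 + (4/3)^2*(γ23)^2 + (14/45)^2*(γ24)^2 = 100/81*(-1) + 16/9*(+1) + 196/2025*(+1) = 16/25 (each basis 2-blade squares to minus the product of its generators' squares); cross terms between blades sharing an index anticommute and cancel. So B^2 = 16/25.
B^2 = 16/25 — a positive square means the series sums to a boost: l = 4/5, alpha*l = -3/2, so exp(alpha B) = cosh(-3/2) + (sinh(-3/2)/(4/5))*B = cosh(3/2) + (-5*sinh(3/2)/4)*B.
Answer: cosh(3/2) + 25*sinh(3/2)/18*γ12 - 5*sinh(3/2)/3*γ23 - 7*sinh(3/2)/18*γ24


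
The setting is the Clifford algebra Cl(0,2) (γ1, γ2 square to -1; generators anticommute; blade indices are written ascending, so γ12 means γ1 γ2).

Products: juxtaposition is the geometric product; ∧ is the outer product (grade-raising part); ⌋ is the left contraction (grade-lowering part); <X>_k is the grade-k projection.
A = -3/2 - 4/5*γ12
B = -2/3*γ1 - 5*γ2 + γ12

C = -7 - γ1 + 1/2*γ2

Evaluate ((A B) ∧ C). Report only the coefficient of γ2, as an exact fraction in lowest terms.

step 1: 4/5 - 3*γ1 + 241/30*γ2 - 3/2*γ12
step 2: -28/5 + 101/5*γ1 - 335/6*γ2 + 511/30*γ12
Answer: -335/6


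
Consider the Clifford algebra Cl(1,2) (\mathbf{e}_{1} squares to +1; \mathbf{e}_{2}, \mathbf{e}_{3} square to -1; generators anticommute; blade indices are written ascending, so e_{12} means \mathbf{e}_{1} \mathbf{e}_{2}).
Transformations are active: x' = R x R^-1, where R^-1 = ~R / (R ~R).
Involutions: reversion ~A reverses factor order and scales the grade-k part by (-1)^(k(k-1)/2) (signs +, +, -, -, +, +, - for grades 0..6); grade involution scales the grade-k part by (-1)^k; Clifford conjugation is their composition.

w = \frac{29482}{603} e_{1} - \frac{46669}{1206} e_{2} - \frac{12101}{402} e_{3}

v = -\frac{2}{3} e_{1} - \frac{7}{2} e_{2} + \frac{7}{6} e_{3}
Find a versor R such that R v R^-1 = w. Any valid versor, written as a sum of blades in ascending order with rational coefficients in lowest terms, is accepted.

Sketch: the shared square -\frac{79}{6} makes R = v + w = \frac{29080}{603} e_{1} - \frac{25445}{603} e_{2} - \frac{5816}{201} e_{3} the natural versor; its sandwich fixes that direction, negates (v - w)/2, and sends v to w.
Answer: \frac{29080}{603} e_{1} - \frac{25445}{603} e_{2} - \frac{5816}{201} e_{3}


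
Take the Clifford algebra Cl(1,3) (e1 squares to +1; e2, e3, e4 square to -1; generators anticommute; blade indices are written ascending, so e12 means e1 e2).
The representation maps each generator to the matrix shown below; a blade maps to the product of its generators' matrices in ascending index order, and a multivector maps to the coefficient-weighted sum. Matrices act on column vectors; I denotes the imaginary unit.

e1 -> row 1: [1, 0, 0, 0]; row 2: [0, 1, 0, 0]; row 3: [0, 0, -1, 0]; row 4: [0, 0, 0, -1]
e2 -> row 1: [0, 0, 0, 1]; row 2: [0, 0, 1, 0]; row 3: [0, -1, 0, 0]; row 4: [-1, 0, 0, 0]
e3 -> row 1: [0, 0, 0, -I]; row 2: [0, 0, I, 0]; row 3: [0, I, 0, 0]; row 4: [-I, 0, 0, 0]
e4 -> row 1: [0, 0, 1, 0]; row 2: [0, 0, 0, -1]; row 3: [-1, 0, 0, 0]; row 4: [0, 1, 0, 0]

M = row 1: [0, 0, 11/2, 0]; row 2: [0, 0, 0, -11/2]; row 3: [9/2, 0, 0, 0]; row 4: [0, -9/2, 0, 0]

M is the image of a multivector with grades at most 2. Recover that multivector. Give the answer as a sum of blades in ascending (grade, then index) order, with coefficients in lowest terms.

Method: the blade images are trace-orthogonal — tr(rho(e_A) rho(e_B)^-1) = 4 if A = B and 0 otherwise — and rho(e_A)^-1 = (e_A)^2 * rho(e_A) with (e_A)^2 = +1 or -1, so the coefficient of e_A in the preimage is (e_A)^2 * tr(M rho(e_A))/4.
Nonzero projections over blades of grade <= 2: e4: (e4)^2 = -1, tr(M rho(e4)) = -2, coefficient 1/2; e14: (e14)^2 = +1, tr(M rho(e14)) = 20, coefficient 5. Every other blade of grade <= 2 projects to 0.
Answer: 1/2*e4 + 5*e14


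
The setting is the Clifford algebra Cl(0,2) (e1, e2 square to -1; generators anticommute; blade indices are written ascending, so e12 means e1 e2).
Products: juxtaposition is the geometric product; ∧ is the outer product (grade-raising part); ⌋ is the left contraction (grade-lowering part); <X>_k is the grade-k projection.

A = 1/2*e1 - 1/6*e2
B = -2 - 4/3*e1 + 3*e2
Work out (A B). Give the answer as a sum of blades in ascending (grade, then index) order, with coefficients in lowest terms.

step 1: 7/6 - e1 + 1/3*e2 + 23/18*e12
Answer: 7/6 - e1 + 1/3*e2 + 23/18*e12


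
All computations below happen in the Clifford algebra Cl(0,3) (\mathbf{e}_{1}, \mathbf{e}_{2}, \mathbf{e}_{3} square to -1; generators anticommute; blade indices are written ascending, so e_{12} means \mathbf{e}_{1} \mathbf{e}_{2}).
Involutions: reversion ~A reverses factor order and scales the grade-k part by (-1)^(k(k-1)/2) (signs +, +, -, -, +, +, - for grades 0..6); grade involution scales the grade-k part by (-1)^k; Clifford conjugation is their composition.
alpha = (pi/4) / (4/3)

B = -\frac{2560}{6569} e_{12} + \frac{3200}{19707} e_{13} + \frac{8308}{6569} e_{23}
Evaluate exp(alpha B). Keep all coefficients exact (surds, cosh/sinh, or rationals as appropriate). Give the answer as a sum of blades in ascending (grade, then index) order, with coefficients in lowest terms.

B^2 term by term: the squares give (-\frac{2560}{6569})^2*(e_{12})^2 + (\frac{3200}{19707})^2*(e_{13})^2 + (\frac{8308}{6569})^2*(e_{23})^2 = \frac{6553600}{43151761}*(-1) + \frac{10240000}{388365849}*(-1) + \frac{69022864}{43151761}*(-1) = -\frac{16}{9} (each basis 2-blade squares to minus the product of its generators' squares); cross terms between blades sharing an index anticommute and cancel. So B^2 = -\frac{16}{9}.
B^2 = -\frac{16}{9} — a negative square means the series sums to a rotation: l = \frac{4}{3}, alpha*l = \frac{\pi}{4}, so exp(alpha B) = cos(\frac{\pi}{4}) + (sin(\frac{\pi}{4})/(\frac{4}{3}))*B = \frac{\sqrt{2}}{2} + (\frac{3 \sqrt{2}}{8})*B.
Answer: \frac{\sqrt{2}}{2} - \frac{960 \sqrt{2}}{6569} e_{12} + \frac{400 \sqrt{2}}{6569} e_{13} + \frac{6231 \sqrt{2}}{13138} e_{23}


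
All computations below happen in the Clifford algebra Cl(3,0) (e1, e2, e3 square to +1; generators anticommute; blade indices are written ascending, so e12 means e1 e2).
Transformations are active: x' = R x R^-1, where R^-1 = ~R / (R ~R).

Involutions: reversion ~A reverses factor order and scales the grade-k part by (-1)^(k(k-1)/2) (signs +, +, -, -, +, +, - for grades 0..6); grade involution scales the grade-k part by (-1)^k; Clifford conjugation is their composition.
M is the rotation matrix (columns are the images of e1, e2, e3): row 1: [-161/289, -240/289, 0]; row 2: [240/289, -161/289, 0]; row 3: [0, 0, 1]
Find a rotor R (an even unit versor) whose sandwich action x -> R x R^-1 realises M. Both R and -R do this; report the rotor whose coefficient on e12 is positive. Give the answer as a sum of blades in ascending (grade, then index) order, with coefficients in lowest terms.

Method: write R = a + b12*e12 + b13*e13 + b23*e23 with a^2 + b12^2 + b13^2 + b23^2 = 1 (so R^-1 = ~R). Expanding the columns R e_j ~R gives tr M = 4a^2 - 1 and, from the antisymmetric part, M21 - M12 = -4a*b12, M13 - M31 = 4a*b13, M32 - M23 = -4a*b23.
Here tr M = -33/289, so a^2 = (1 + tr M)/4 = 64/289 and a = ±8/17. Taking a = 8/17: M21 - M12 = 480/289, M13 - M31 = 0, M32 - M23 = 0, giving b12 = -15/17, b13 = 0, b23 = 0, i.e. R = 8/17 - 15/17*e12.
Its e12 coefficient is negative, so report the other preimage -R.
Answer: -8/17 + 15/17*e12. Note: both R and -R realise this M (trace -33/289); the covering map identifies them, and the e12-coefficient sign is the tie-breaker.


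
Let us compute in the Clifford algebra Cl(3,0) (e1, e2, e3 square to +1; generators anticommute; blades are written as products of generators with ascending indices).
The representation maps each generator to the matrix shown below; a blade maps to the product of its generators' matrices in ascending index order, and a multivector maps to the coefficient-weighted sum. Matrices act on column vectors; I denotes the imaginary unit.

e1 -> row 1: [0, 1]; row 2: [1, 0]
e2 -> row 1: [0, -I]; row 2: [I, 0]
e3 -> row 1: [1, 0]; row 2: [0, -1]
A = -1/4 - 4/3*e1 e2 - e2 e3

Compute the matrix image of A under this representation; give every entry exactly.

Bivector images (products of the table entries): rho(e1 e2) = rho(e1)rho(e2) = row 1: [I, 0]; row 2: [0, -I]; rho(e2 e3) = rho(e2)rho(e3) = row 1: [0, I]; row 2: [I, 0].
M = (-1/4)*1 + (-4/3)*rho(e1 e2) + (-1)*rho(e2 e3), summed entrywise (1 is the identity matrix):
Answer: row 1: [-1/4 - 4*I/3, -I]; row 2: [-I, -1/4 + 4*I/3]


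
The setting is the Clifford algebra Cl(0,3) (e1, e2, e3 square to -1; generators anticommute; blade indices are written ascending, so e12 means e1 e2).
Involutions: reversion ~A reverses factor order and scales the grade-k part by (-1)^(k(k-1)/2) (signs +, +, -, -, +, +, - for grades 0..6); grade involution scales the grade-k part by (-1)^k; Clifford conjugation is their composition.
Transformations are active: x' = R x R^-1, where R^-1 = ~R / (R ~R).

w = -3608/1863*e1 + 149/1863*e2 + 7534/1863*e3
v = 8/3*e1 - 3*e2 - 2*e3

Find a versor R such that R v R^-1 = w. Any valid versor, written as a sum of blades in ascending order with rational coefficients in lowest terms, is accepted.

Sketch: the shared square -181/9 makes R = v + w = 1360/1863*e1 - 5440/1863*e2 + 3808/1863*e3 the natural versor; its sandwich fixes that direction, negates (v - w)/2, and sends v to w.
Answer: 1360/1863*e1 - 5440/1863*e2 + 3808/1863*e3


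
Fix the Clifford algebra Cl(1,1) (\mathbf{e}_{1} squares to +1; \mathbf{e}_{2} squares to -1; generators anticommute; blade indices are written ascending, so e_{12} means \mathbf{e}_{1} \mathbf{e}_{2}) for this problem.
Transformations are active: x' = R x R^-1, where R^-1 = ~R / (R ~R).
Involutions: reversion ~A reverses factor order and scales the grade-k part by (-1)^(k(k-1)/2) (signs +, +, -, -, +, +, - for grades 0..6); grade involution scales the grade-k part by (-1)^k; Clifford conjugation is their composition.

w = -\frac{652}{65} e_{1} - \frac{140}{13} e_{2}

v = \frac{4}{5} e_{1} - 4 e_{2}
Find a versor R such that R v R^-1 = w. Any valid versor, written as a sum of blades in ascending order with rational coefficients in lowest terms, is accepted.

Key observation: q(v) = q(w) = -\frac{384}{25} (sandwiches preserve the norm), so R = v + w = -\frac{120}{13} e_{1} - \frac{192}{13} e_{2} works whenever it is invertible — the component of v along it is kept and (v - w)/2 reverses, sending v to w.
Answer: -\frac{120}{13} e_{1} - \frac{192}{13} e_{2}


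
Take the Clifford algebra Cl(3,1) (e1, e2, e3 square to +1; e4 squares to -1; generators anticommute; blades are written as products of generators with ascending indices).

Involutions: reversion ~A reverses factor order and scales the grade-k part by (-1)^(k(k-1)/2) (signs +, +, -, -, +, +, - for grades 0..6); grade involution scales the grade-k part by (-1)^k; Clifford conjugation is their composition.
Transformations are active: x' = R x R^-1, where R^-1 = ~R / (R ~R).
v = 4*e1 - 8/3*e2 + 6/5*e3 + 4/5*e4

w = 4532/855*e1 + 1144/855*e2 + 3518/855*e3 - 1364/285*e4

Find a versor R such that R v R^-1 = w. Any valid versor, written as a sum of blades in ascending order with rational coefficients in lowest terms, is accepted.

Construction: equal norms (both 1076/45) license R = v + w = 7952/855*e1 - 1136/855*e2 + 4544/855*e3 - 1136/285*e4 — nothing changes along that direction, while (v - w)/2 changes sign, so v maps onto w.
Answer: 7952/855*e1 - 1136/855*e2 + 4544/855*e3 - 1136/285*e4


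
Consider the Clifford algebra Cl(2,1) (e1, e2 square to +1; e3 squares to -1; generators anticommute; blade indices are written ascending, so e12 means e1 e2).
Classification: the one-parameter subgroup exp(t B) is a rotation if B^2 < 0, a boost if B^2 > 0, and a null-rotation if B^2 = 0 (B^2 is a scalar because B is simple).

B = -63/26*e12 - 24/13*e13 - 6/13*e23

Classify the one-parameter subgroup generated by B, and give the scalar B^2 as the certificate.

B^2 term by term: the squares give (-63/26)^2*(e12)^2 + (-24/13)^2*(e13)^2 + (-6/13)^2*(e23)^2 = 3969/676*(-1) + 576/169*(+1) + 36/169*(+1) = -9/4 (each basis 2-blade squares to minus the product of its generators' squares); cross terms between blades sharing an index anticommute and cancel. So B^2 = -9/4.
Answer: rotation, certificate B^2 = -9/4. One invariant decides it: the square -9/4 survives every conjugation, and its sign is exactly the classification.


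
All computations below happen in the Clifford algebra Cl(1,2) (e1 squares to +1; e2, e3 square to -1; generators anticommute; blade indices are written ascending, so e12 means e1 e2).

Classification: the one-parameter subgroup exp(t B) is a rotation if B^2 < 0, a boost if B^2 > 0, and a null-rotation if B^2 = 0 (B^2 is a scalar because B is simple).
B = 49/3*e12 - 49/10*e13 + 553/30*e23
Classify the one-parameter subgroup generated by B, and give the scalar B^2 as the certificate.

B^2 term by term: the squares give (49/3)^2*(e12)^2 + (-49/10)^2*(e13)^2 + (553/30)^2*(e23)^2 = 2401/9*(+1) + 2401/100*(+1) + 305809/900*(-1) = -49 (each basis 2-blade squares to minus the product of its generators' squares); cross terms between blades sharing an index anticommute and cancel. So B^2 = -49.
Answer: rotation, certificate B^2 = -49. Key observation: B^2 = -49 is a conjugation invariant, so its sign decides the class regardless of the surface form of B.


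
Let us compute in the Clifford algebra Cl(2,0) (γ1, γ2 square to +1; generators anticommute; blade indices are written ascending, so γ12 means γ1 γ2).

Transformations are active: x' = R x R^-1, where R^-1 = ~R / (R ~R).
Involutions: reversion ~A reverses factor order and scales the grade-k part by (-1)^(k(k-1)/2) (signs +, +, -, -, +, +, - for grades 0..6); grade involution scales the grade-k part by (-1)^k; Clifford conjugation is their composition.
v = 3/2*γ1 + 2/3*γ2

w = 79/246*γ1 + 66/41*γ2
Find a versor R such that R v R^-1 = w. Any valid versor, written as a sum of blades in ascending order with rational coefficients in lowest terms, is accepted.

Equal squares first: v^2 = w^2 = 97/36. Then v + w = 224/123*γ1 + 280/123*γ2 is a versor taking v to w, provided it is invertible.
Answer: 224/123*γ1 + 280/123*γ2


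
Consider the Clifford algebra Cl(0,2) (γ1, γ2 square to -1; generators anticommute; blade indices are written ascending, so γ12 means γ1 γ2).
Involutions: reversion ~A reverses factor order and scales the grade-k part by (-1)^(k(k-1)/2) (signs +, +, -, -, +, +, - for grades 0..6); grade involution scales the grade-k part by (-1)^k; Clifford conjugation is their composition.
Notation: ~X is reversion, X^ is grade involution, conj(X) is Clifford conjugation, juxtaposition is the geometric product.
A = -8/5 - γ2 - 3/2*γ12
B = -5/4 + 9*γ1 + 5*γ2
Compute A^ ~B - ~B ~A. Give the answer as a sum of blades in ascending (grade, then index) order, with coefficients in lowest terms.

first term: -3 - 69/10*γ1 - 91/4*γ2 - 57/8*γ12
second term: 7 - 69/10*γ1 - 81/4*γ2 - 87/8*γ12
Answer: -10 - 5/2*γ2 + 15/4*γ12
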